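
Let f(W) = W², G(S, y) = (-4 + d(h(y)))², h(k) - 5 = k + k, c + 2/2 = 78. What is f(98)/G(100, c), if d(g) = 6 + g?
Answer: 196/529 ≈ 0.37051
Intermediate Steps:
c = 77 (c = -1 + 78 = 77)
h(k) = 5 + 2*k (h(k) = 5 + (k + k) = 5 + 2*k)
G(S, y) = (7 + 2*y)² (G(S, y) = (-4 + (6 + (5 + 2*y)))² = (-4 + (11 + 2*y))² = (7 + 2*y)²)
f(98)/G(100, c) = 98²/((7 + 2*77)²) = 9604/((7 + 154)²) = 9604/(161²) = 9604/25921 = 9604*(1/25921) = 196/529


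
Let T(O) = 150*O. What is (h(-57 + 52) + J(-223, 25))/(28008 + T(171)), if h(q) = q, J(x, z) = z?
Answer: 10/26829 ≈ 0.00037273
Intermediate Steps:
(h(-57 + 52) + J(-223, 25))/(28008 + T(171)) = ((-57 + 52) + 25)/(28008 + 150*171) = (-5 + 25)/(28008 + 25650) = 20/53658 = 20*(1/53658) = 10/26829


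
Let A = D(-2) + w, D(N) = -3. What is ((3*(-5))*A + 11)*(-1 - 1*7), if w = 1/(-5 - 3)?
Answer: -463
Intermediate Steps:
w = -⅛ (w = 1/(-8) = -⅛ ≈ -0.12500)
A = -25/8 (A = -3 - ⅛ = -25/8 ≈ -3.1250)
((3*(-5))*A + 11)*(-1 - 1*7) = ((3*(-5))*(-25/8) + 11)*(-1 - 1*7) = (-15*(-25/8) + 11)*(-1 - 7) = (375/8 + 11)*(-8) = (463/8)*(-8) = -463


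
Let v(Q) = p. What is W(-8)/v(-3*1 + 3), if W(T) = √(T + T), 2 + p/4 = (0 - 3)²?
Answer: I/7 ≈ 0.14286*I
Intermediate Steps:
p = 28 (p = -8 + 4*(0 - 3)² = -8 + 4*(-3)² = -8 + 4*9 = -8 + 36 = 28)
v(Q) = 28
W(T) = √2*√T (W(T) = √(2*T) = √2*√T)
W(-8)/v(-3*1 + 3) = (√2*√(-8))/28 = (√2*(2*I*√2))*(1/28) = (4*I)*(1/28) = I/7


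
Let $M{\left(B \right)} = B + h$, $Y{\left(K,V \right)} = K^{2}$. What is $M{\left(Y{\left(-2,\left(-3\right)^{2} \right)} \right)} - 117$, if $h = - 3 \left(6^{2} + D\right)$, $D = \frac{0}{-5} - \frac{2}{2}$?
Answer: $-218$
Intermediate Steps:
$D = -1$ ($D = 0 \left(- \frac{1}{5}\right) - 1 = 0 - 1 = -1$)
$h = -105$ ($h = - 3 \left(6^{2} - 1\right) = - 3 \left(36 - 1\right) = \left(-3\right) 35 = -105$)
$M{\left(B \right)} = -105 + B$ ($M{\left(B \right)} = B - 105 = -105 + B$)
$M{\left(Y{\left(-2,\left(-3\right)^{2} \right)} \right)} - 117 = \left(-105 + \left(-2\right)^{2}\right) - 117 = \left(-105 + 4\right) - 117 = -101 - 117 = -218$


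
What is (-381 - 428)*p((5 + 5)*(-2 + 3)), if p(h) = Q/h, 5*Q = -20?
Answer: 1618/5 ≈ 323.60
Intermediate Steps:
Q = -4 (Q = (⅕)*(-20) = -4)
p(h) = -4/h
(-381 - 428)*p((5 + 5)*(-2 + 3)) = (-381 - 428)*(-4*1/((-2 + 3)*(5 + 5))) = -(-3236)/(10*1) = -(-3236)/10 = -809*(-⅖) = 1618/5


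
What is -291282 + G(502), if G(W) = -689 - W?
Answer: -292473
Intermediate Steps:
-291282 + G(502) = -291282 + (-689 - 1*502) = -291282 + (-689 - 502) = -291282 - 1191 = -292473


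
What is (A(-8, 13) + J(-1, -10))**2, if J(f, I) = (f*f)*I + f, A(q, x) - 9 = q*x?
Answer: 11236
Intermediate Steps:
A(q, x) = 9 + q*x
J(f, I) = f + I*f**2 (J(f, I) = f**2*I + f = I*f**2 + f = f + I*f**2)
(A(-8, 13) + J(-1, -10))**2 = ((9 - 8*13) - (1 - 10*(-1)))**2 = ((9 - 104) - (1 + 10))**2 = (-95 - 1*11)**2 = (-95 - 11)**2 = (-106)**2 = 11236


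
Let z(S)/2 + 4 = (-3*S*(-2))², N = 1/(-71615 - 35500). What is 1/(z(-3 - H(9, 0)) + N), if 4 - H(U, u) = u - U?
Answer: 107115/1973486759 ≈ 5.4277e-5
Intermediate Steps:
H(U, u) = 4 + U - u (H(U, u) = 4 - (u - U) = 4 + (U - u) = 4 + U - u)
N = -1/107115 (N = 1/(-107115) = -1/107115 ≈ -9.3358e-6)
z(S) = -8 + 72*S² (z(S) = -8 + 2*(-3*S*(-2))² = -8 + 2*(6*S)² = -8 + 2*(36*S²) = -8 + 72*S²)
1/(z(-3 - H(9, 0)) + N) = 1/((-8 + 72*(-3 - (4 + 9 - 1*0))²) - 1/107115) = 1/((-8 + 72*(-3 - (4 + 9 + 0))²) - 1/107115) = 1/((-8 + 72*(-3 - 1*13)²) - 1/107115) = 1/((-8 + 72*(-3 - 13)²) - 1/107115) = 1/((-8 + 72*(-16)²) - 1/107115) = 1/((-8 + 72*256) - 1/107115) = 1/((-8 + 18432) - 1/107115) = 1/(18424 - 1/107115) = 1/(1973486759/107115) = 107115/1973486759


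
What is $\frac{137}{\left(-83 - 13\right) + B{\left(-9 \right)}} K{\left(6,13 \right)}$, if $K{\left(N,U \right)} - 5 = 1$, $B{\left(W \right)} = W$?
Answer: $- \frac{274}{35} \approx -7.8286$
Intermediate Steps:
$K{\left(N,U \right)} = 6$ ($K{\left(N,U \right)} = 5 + 1 = 6$)
$\frac{137}{\left(-83 - 13\right) + B{\left(-9 \right)}} K{\left(6,13 \right)} = \frac{137}{\left(-83 - 13\right) - 9} \cdot 6 = \frac{137}{-96 - 9} \cdot 6 = \frac{137}{-105} \cdot 6 = 137 \left(- \frac{1}{105}\right) 6 = \left(- \frac{137}{105}\right) 6 = - \frac{274}{35}$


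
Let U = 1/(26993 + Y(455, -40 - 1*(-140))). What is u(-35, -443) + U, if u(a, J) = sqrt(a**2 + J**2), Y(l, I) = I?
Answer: 1/27093 + sqrt(197474) ≈ 444.38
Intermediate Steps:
u(a, J) = sqrt(J**2 + a**2)
U = 1/27093 (U = 1/(26993 + (-40 - 1*(-140))) = 1/(26993 + (-40 + 140)) = 1/(26993 + 100) = 1/27093 ≈ 3.6910e-5)
u(-35, -443) + U = sqrt((-443)**2 + (-35)**2) + 1/27093 = sqrt(196249 + 1225) + 1/27093 = sqrt(197474) + 1/27093 = 1/27093 + sqrt(197474)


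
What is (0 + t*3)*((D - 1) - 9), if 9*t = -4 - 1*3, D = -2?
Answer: 28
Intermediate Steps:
t = -7/9 (t = (-4 - 1*3)/9 = (-4 - 3)/9 = (⅑)*(-7) = -7/9 ≈ -0.77778)
(0 + t*3)*((D - 1) - 9) = (0 - 7/9*3)*((-2 - 1) - 9) = (0 - 7/3)*(-3 - 9) = -7/3*(-12) = 28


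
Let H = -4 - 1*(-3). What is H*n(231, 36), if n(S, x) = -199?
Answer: 199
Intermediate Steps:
H = -1 (H = -4 + 3 = -1)
H*n(231, 36) = -1*(-199) = 199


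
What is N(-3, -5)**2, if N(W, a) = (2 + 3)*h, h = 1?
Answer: 25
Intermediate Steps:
N(W, a) = 5 (N(W, a) = (2 + 3)*1 = 5*1 = 5)
N(-3, -5)**2 = 5**2 = 25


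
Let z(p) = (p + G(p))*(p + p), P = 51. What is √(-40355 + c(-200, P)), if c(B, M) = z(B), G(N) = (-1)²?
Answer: √39245 ≈ 198.10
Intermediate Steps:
G(N) = 1
z(p) = 2*p*(1 + p) (z(p) = (p + 1)*(p + p) = (1 + p)*(2*p) = 2*p*(1 + p))
c(B, M) = 2*B*(1 + B)
√(-40355 + c(-200, P)) = √(-40355 + 2*(-200)*(1 - 200)) = √(-40355 + 2*(-200)*(-199)) = √(-40355 + 79600) = √39245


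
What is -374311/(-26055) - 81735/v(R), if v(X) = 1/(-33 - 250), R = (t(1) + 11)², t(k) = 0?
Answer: 602678709586/26055 ≈ 2.3131e+7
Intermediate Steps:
R = 121 (R = (0 + 11)² = 11² = 121)
v(X) = -1/283 (v(X) = 1/(-283) = -1/283)
-374311/(-26055) - 81735/v(R) = -374311/(-26055) - 81735/(-1/283) = -374311*(-1/26055) - 81735*(-283) = 374311/26055 + 23131005 = 602678709586/26055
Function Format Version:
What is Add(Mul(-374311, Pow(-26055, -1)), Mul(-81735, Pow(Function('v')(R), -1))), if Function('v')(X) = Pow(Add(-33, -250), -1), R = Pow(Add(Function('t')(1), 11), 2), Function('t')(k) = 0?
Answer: Rational(602678709586, 26055) ≈ 2.3131e+7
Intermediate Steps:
R = 121 (R = Pow(Add(0, 11), 2) = Pow(11, 2) = 121)
Function('v')(X) = Rational(-1, 283) (Function('v')(X) = Pow(-283, -1) = Rational(-1, 283))
Add(Mul(-374311, Pow(-26055, -1)), Mul(-81735, Pow(Function('v')(R), -1))) = Add(Mul(-374311, Pow(-26055, -1)), Mul(-81735, Pow(Rational(-1, 283), -1))) = Add(Mul(-374311, Rational(-1, 26055)), Mul(-81735, -283)) = Add(Rational(374311, 26055), 23131005) = Rational(602678709586, 26055)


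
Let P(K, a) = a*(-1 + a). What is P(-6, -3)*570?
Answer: 6840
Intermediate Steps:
P(-6, -3)*570 = -3*(-1 - 3)*570 = -3*(-4)*570 = 12*570 = 6840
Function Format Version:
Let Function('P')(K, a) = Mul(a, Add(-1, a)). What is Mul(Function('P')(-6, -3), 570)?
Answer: 6840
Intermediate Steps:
Mul(Function('P')(-6, -3), 570) = Mul(Mul(-3, Add(-1, -3)), 570) = Mul(Mul(-3, -4), 570) = Mul(12, 570) = 6840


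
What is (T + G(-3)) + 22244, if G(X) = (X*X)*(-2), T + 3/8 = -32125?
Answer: -79195/8 ≈ -9899.4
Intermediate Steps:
T = -257003/8 (T = -3/8 - 32125 = -257003/8 ≈ -32125.)
G(X) = -2*X² (G(X) = X²*(-2) = -2*X²)
(T + G(-3)) + 22244 = (-257003/8 - 2*(-3)²) + 22244 = (-257003/8 - 2*9) + 22244 = (-257003/8 - 18) + 22244 = -257147/8 + 22244 = -79195/8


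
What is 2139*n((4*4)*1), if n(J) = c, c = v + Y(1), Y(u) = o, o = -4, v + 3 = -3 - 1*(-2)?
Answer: -17112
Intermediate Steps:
v = -4 (v = -3 + (-3 - 1*(-2)) = -3 + (-3 + 2) = -3 - 1 = -4)
Y(u) = -4
c = -8 (c = -4 - 4 = -8)
n(J) = -8
2139*n((4*4)*1) = 2139*(-8) = -17112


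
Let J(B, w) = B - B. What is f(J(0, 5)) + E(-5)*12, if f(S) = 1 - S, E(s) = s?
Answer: -59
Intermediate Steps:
J(B, w) = 0
f(J(0, 5)) + E(-5)*12 = (1 - 1*0) - 5*12 = (1 + 0) - 60 = 1 - 60 = -59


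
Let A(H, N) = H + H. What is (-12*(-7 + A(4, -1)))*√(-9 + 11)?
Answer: -12*√2 ≈ -16.971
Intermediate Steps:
A(H, N) = 2*H
(-12*(-7 + A(4, -1)))*√(-9 + 11) = (-12*(-7 + 2*4))*√(-9 + 11) = (-12*(-7 + 8))*√2 = (-12*1)*√2 = -12*√2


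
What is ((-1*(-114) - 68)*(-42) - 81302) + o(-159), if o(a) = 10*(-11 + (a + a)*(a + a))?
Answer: 927896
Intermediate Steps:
o(a) = -110 + 40*a² (o(a) = 10*(-11 + (2*a)*(2*a)) = 10*(-11 + 4*a²) = -110 + 40*a²)
((-1*(-114) - 68)*(-42) - 81302) + o(-159) = ((-1*(-114) - 68)*(-42) - 81302) + (-110 + 40*(-159)²) = ((114 - 68)*(-42) - 81302) + (-110 + 40*25281) = (46*(-42) - 81302) + (-110 + 1011240) = (-1932 - 81302) + 1011130 = -83234 + 1011130 = 927896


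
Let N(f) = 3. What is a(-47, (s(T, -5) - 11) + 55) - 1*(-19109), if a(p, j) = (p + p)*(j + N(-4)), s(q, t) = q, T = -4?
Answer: 15067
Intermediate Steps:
a(p, j) = 2*p*(3 + j) (a(p, j) = (p + p)*(j + 3) = (2*p)*(3 + j) = 2*p*(3 + j))
a(-47, (s(T, -5) - 11) + 55) - 1*(-19109) = 2*(-47)*(3 + ((-4 - 11) + 55)) - 1*(-19109) = 2*(-47)*(3 + (-15 + 55)) + 19109 = 2*(-47)*(3 + 40) + 19109 = 2*(-47)*43 + 19109 = -4042 + 19109 = 15067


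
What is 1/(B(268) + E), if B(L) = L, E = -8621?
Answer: -1/8353 ≈ -0.00011972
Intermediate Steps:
1/(B(268) + E) = 1/(268 - 8621) = 1/(-8353) = -1/8353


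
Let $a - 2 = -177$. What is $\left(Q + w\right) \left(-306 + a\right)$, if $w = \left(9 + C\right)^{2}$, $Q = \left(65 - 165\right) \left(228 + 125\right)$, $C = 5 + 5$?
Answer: $16805659$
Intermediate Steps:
$a = -175$ ($a = 2 - 177 = -175$)
$C = 10$
$Q = -35300$ ($Q = \left(-100\right) 353 = -35300$)
$w = 361$ ($w = \left(9 + 10\right)^{2} = 19^{2} = 361$)
$\left(Q + w\right) \left(-306 + a\right) = \left(-35300 + 361\right) \left(-306 - 175\right) = \left(-34939\right) \left(-481\right) = 16805659$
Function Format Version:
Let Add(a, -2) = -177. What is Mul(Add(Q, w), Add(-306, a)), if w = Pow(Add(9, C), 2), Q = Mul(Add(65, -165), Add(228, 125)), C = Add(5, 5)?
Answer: 16805659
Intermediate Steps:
a = -175 (a = Add(2, -177) = -175)
C = 10
Q = -35300 (Q = Mul(-100, 353) = -35300)
w = 361 (w = Pow(Add(9, 10), 2) = Pow(19, 2) = 361)
Mul(Add(Q, w), Add(-306, a)) = Mul(Add(-35300, 361), Add(-306, -175)) = Mul(-34939, -481) = 16805659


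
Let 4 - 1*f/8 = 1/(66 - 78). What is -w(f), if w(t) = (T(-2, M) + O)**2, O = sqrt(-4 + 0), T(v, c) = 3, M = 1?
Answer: -5 - 12*I ≈ -5.0 - 12.0*I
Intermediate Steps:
f = 98/3 (f = 32 - 8/(66 - 78) = 32 - 8/(-12) = 32 - 8*(-1/12) = 32 + 2/3 = 98/3 ≈ 32.667)
O = 2*I (O = sqrt(-4) = 2*I ≈ 2.0*I)
w(t) = (3 + 2*I)**2
-w(f) = -(5 + 12*I) = -5 - 12*I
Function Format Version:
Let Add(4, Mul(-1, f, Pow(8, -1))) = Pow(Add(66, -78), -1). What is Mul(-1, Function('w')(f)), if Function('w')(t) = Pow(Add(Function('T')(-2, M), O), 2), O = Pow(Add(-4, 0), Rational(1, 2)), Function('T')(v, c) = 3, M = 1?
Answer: Add(-5, Mul(-12, I)) ≈ Add(-5.0000, Mul(-12.000, I))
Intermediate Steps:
f = Rational(98, 3) (f = Add(32, Mul(-8, Pow(Add(66, -78), -1))) = Add(32, Mul(-8, Pow(-12, -1))) = Add(32, Mul(-8, Rational(-1, 12))) = Add(32, Rational(2, 3)) = Rational(98, 3) ≈ 32.667)
O = Mul(2, I) (O = Pow(-4, Rational(1, 2)) = Mul(2, I) ≈ Mul(2.0000, I))
Function('w')(t) = Pow(Add(3, Mul(2, I)), 2)
Mul(-1, Function('w')(f)) = Mul(-1, Add(5, Mul(12, I))) = Add(-5, Mul(-12, I))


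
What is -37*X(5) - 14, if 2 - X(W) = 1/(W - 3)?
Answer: -139/2 ≈ -69.500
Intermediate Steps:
X(W) = 2 - 1/(-3 + W) (X(W) = 2 - 1/(W - 3) = 2 - 1/(-3 + W))
-37*X(5) - 14 = -37*(-7 + 2*5)/(-3 + 5) - 14 = -37*(-7 + 10)/2 - 14 = -37*3/2 - 14 = -111/2 - 14 = -139/2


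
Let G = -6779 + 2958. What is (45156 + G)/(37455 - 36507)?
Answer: 41335/948 ≈ 43.602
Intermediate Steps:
G = -3821
(45156 + G)/(37455 - 36507) = (45156 - 3821)/(37455 - 36507) = 41335/948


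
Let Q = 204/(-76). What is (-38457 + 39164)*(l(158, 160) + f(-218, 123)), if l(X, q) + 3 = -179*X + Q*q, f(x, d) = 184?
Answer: -383249853/19 ≈ -2.0171e+7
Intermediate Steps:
Q = -51/19 (Q = 204*(-1/76) = -51/19 ≈ -2.6842)
l(X, q) = -3 - 179*X - 51*q/19 (l(X, q) = -3 + (-179*X - 51*q/19) = -3 - 179*X - 51*q/19)
(-38457 + 39164)*(l(158, 160) + f(-218, 123)) = (-38457 + 39164)*((-3 - 179*158 - 51/19*160) + 184) = 707*((-3 - 28282 - 8160/19) + 184) = 707*(-545575/19 + 184) = 707*(-542079/19) = -383249853/19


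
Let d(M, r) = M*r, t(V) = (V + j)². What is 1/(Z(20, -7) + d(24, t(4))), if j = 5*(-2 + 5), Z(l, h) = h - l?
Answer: 1/8637 ≈ 0.00011578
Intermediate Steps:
j = 15 (j = 5*3 = 15)
t(V) = (15 + V)² (t(V) = (V + 15)² = (15 + V)²)
1/(Z(20, -7) + d(24, t(4))) = 1/((-7 - 1*20) + 24*(15 + 4)²) = 1/((-7 - 20) + 24*19²) = 1/(-27 + 24*361) = 1/(-27 + 8664) = 1/8637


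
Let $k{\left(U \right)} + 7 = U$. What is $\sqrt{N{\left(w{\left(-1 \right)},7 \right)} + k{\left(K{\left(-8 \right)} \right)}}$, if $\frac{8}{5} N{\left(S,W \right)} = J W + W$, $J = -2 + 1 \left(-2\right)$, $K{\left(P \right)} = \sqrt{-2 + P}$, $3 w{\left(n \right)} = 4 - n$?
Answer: $\frac{\sqrt{-322 + 16 i \sqrt{10}}}{4} \approx 0.35138 + 4.4998 i$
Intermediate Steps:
$w{\left(n \right)} = \frac{4}{3} - \frac{n}{3}$ ($w{\left(n \right)} = \frac{4 - n}{3} = \frac{4}{3} - \frac{n}{3}$)
$J = -4$ ($J = -2 - 2 = -4$)
$k{\left(U \right)} = -7 + U$
$N{\left(S,W \right)} = - \frac{15 W}{8}$ ($N{\left(S,W \right)} = \frac{5 \left(- 4 W + W\right)}{8} = \frac{5 \left(- 3 W\right)}{8} = - \frac{15 W}{8}$)
$\sqrt{N{\left(w{\left(-1 \right)},7 \right)} + k{\left(K{\left(-8 \right)} \right)}} = \sqrt{\left(- \frac{15}{8}\right) 7 - \left(7 - \sqrt{-2 - 8}\right)} = \sqrt{- \frac{105}{8} - \left(7 - \sqrt{-10}\right)} = \sqrt{- \frac{105}{8} - \left(7 - i \sqrt{10}\right)} = \sqrt{- \frac{161}{8} + i \sqrt{10}}$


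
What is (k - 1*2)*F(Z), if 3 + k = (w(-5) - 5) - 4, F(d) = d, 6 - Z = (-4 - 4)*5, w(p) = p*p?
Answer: 506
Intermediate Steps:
w(p) = p²
Z = 46 (Z = 6 - (-4 - 4)*5 = 6 - (-8)*5 = 6 - 1*(-40) = 6 + 40 = 46)
k = 13 (k = -3 + (((-5)² - 5) - 4) = -3 + ((25 - 5) - 4) = -3 + (20 - 4) = -3 + 16 = 13)
(k - 1*2)*F(Z) = (13 - 1*2)*46 = (13 - 2)*46 = 11*46 = 506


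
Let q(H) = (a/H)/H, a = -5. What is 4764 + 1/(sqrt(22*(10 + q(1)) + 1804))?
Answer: 4764 + sqrt(1914)/1914 ≈ 4764.0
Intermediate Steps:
q(H) = -5/H**2 (q(H) = (-5/H)/H = -5/H**2)
4764 + 1/(sqrt(22*(10 + q(1)) + 1804)) = 4764 + 1/(sqrt(22*(10 - 5/1**2) + 1804)) = 4764 + 1/(sqrt(22*(10 - 5*1) + 1804)) = 4764 + 1/(sqrt(22*(10 - 5) + 1804)) = 4764 + 1/(sqrt(22*5 + 1804)) = 4764 + 1/(sqrt(110 + 1804)) = 4764 + 1/(sqrt(1914)) = 4764 + sqrt(1914)/1914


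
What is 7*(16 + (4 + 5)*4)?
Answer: 364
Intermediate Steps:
7*(16 + (4 + 5)*4) = 7*(16 + 9*4) = 7*(16 + 36) = 7*52 = 364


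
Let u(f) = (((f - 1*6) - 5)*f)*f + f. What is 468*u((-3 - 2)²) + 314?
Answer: 4107014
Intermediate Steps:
u(f) = f + f²*(-11 + f) (u(f) = (((f - 6) - 5)*f)*f + f = (((-6 + f) - 5)*f)*f + f = ((-11 + f)*f)*f + f = (f*(-11 + f))*f + f = f²*(-11 + f) + f = f + f²*(-11 + f))
468*u((-3 - 2)²) + 314 = 468*((-3 - 2)²*(1 + ((-3 - 2)²)² - 11*(-3 - 2)²)) + 314 = 468*((-5)²*(1 + ((-5)²)² - 11*(-5)²)) + 314 = 468*(25*(1 + 25² - 11*25)) + 314 = 468*(25*(1 + 625 - 275)) + 314 = 468*(25*351) + 314 = 468*8775 + 314 = 4106700 + 314 = 4107014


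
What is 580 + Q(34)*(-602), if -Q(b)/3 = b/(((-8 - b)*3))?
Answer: 278/3 ≈ 92.667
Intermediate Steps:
Q(b) = -3*b/(-24 - 3*b) (Q(b) = -3*b/((-8 - b)*3) = -3*b/(-24 - 3*b))
580 + Q(34)*(-602) = 580 + (34/(8 + 34))*(-602) = 580 + (34/42)*(-602) = 580 + (34*(1/42))*(-602) = 580 + (17/21)*(-602) = 580 - 1462/3 = 278/3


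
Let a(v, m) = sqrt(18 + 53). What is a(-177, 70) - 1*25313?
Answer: -25313 + sqrt(71) ≈ -25305.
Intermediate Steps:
a(v, m) = sqrt(71)
a(-177, 70) - 1*25313 = sqrt(71) - 1*25313 = sqrt(71) - 25313 = -25313 + sqrt(71)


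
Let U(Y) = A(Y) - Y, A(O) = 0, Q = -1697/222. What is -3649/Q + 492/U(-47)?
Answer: 38908590/79759 ≈ 487.83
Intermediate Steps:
Q = -1697/222 (Q = -1697*1/222 = -1697/222 ≈ -7.6441)
U(Y) = -Y (U(Y) = 0 - Y = -Y)
-3649/Q + 492/U(-47) = -3649/(-1697/222) + 492/((-1*(-47))) = -3649*(-222/1697) + 492/47 = 810078/1697 + 492*(1/47) = 810078/1697 + 492/47 = 38908590/79759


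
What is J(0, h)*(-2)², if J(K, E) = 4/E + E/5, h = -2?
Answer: -48/5 ≈ -9.6000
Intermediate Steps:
J(K, E) = 4/E + E/5 (J(K, E) = 4/E + E*(⅕) = 4/E + E/5)
J(0, h)*(-2)² = (4/(-2) + (⅕)*(-2))*(-2)² = (4*(-½) - ⅖)*4 = (-2 - ⅖)*4 = -12/5*4 = -48/5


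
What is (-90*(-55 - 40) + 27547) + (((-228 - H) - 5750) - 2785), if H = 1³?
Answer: 27333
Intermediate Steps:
H = 1
(-90*(-55 - 40) + 27547) + (((-228 - H) - 5750) - 2785) = (-90*(-55 - 40) + 27547) + (((-228 - 1*1) - 5750) - 2785) = (-90*(-95) + 27547) + (((-228 - 1) - 5750) - 2785) = (8550 + 27547) + ((-229 - 5750) - 2785) = 36097 + (-5979 - 2785) = 36097 - 8764 = 27333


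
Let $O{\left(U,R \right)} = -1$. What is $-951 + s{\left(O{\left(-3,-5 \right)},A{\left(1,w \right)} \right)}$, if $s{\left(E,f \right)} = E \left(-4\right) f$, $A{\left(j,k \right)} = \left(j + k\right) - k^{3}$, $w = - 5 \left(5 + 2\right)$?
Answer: $170413$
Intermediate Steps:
$w = -35$ ($w = \left(-5\right) 7 = -35$)
$A{\left(j,k \right)} = j + k - k^{3}$
$s{\left(E,f \right)} = - 4 E f$
$-951 + s{\left(O{\left(-3,-5 \right)},A{\left(1,w \right)} \right)} = -951 - - 4 \left(1 - 35 - \left(-35\right)^{3}\right) = -951 - - 4 \left(1 - 35 - -42875\right) = -951 - - 4 \left(1 - 35 + 42875\right) = -951 - \left(-4\right) 42841 = -951 + 171364 = 170413$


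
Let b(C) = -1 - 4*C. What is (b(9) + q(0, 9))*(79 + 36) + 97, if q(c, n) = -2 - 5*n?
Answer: -9563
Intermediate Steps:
(b(9) + q(0, 9))*(79 + 36) + 97 = ((-1 - 4*9) + (-2 - 5*9))*(79 + 36) + 97 = ((-1 - 36) + (-2 - 45))*115 + 97 = (-37 - 47)*115 + 97 = -84*115 + 97 = -9660 + 97 = -9563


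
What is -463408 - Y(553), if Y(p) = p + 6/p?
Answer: -256570439/553 ≈ -4.6396e+5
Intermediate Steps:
-463408 - Y(553) = -463408 - (553 + 6/553) = -463408 - 1*305815/553 = -463408 - 305815/553 = -256570439/553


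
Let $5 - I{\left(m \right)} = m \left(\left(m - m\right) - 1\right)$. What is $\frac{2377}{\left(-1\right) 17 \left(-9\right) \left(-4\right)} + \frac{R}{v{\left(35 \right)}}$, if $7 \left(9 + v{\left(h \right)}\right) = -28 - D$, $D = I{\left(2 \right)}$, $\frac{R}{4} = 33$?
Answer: $- \frac{57031}{4284} \approx -13.313$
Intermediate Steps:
$R = 132$ ($R = 4 \cdot 33 = 132$)
$I{\left(m \right)} = 5 + m$ ($I{\left(m \right)} = 5 - m \left(\left(m - m\right) - 1\right) = 5 - m \left(0 - 1\right) = 5 - m \left(-1\right) = 5 - - m = 5 + m$)
$D = 7$ ($D = 5 + 2 = 7$)
$v{\left(h \right)} = -14$ ($v{\left(h \right)} = -9 + \frac{-28 - 7}{7} = -9 + \frac{1}{7} \left(-35\right) = -9 - 5 = -14$)
$\frac{2377}{\left(-1\right) 17 \left(-9\right) \left(-4\right)} + \frac{R}{v{\left(35 \right)}} = \frac{2377}{\left(-1\right) 17 \left(-9\right) \left(-4\right)} + \frac{132}{-14} = \frac{2377}{\left(-1\right) \left(\left(-153\right) \left(-4\right)\right)} + 132 \left(- \frac{1}{14}\right) = \frac{2377}{\left(-1\right) 612} - \frac{66}{7} = \frac{2377}{-612} - \frac{66}{7} = 2377 \left(- \frac{1}{612}\right) - \frac{66}{7} = - \frac{2377}{612} - \frac{66}{7} = - \frac{57031}{4284}$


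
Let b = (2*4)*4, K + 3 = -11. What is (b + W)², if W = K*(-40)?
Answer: 350464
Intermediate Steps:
K = -14 (K = -3 - 11 = -14)
b = 32 (b = 8*4 = 32)
W = 560 (W = -14*(-40) = 560)
(b + W)² = (32 + 560)² = 592² = 350464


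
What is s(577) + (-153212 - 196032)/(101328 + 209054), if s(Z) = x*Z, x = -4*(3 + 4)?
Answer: -2507440418/155191 ≈ -16157.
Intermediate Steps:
x = -28 (x = -4*7 = -28)
s(Z) = -28*Z
s(577) + (-153212 - 196032)/(101328 + 209054) = -28*577 + (-153212 - 196032)/(101328 + 209054) = -16156 - 349244/310382 = -16156 - 349244*1/310382 = -16156 - 174622/155191 = -2507440418/155191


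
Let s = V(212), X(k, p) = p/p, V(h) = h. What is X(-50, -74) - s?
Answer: -211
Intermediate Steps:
X(k, p) = 1
s = 212
X(-50, -74) - s = 1 - 1*212 = 1 - 212 = -211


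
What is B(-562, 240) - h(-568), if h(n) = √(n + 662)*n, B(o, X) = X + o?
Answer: -322 + 568*√94 ≈ 5185.0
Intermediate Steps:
h(n) = n*√(662 + n) (h(n) = √(662 + n)*n = n*√(662 + n))
B(-562, 240) - h(-568) = (240 - 562) - (-568)*√(662 - 568) = -322 - (-568)*√94 = -322 + 568*√94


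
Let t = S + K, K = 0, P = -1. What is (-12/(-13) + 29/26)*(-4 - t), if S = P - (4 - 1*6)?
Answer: -265/26 ≈ -10.192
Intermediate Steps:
S = 1 (S = -1 - (4 - 1*6) = -1 - (4 - 6) = -1 - 1*(-2) = -1 + 2 = 1)
t = 1 (t = 1 + 0 = 1)
(-12/(-13) + 29/26)*(-4 - t) = (-12/(-13) + 29/26)*(-4 - 1*1) = (-12*(-1/13) + 29*(1/26))*(-4 - 1) = (12/13 + 29/26)*(-5) = (53/26)*(-5) = -265/26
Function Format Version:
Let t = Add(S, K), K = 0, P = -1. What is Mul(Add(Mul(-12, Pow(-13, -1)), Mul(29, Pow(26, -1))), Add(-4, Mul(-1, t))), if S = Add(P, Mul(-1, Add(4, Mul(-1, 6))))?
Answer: Rational(-265, 26) ≈ -10.192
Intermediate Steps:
S = 1 (S = Add(-1, Mul(-1, Add(4, Mul(-1, 6)))) = Add(-1, Mul(-1, Add(4, -6))) = Add(-1, Mul(-1, -2)) = Add(-1, 2) = 1)
t = 1 (t = Add(1, 0) = 1)
Mul(Add(Mul(-12, Pow(-13, -1)), Mul(29, Pow(26, -1))), Add(-4, Mul(-1, t))) = Mul(Add(Mul(-12, Pow(-13, -1)), Mul(29, Pow(26, -1))), Add(-4, Mul(-1, 1))) = Mul(Add(Mul(-12, Rational(-1, 13)), Mul(29, Rational(1, 26))), Add(-4, -1)) = Mul(Add(Rational(12, 13), Rational(29, 26)), -5) = Mul(Rational(53, 26), -5) = Rational(-265, 26)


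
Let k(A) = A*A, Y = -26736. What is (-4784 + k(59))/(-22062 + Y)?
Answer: 1303/48798 ≈ 0.026702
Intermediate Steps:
k(A) = A**2
(-4784 + k(59))/(-22062 + Y) = (-4784 + 59**2)/(-22062 - 26736) = (-4784 + 3481)/(-48798) = -1303*(-1/48798) = 1303/48798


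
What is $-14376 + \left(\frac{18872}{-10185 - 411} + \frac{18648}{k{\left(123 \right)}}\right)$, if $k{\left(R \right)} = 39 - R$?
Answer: $- \frac{38674820}{2649} \approx -14600.0$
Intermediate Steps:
$-14376 + \left(\frac{18872}{-10185 - 411} + \frac{18648}{k{\left(123 \right)}}\right) = -14376 + \left(\frac{18872}{-10185 - 411} + \frac{18648}{39 - 123}\right) = -14376 + \left(\frac{18872}{-10596} + \frac{18648}{39 - 123}\right) = -14376 + \left(18872 \left(- \frac{1}{10596}\right) + \frac{18648}{-84}\right) = -14376 + \left(- \frac{4718}{2649} + 18648 \left(- \frac{1}{84}\right)\right) = -14376 - \frac{592796}{2649} = - \frac{38674820}{2649}$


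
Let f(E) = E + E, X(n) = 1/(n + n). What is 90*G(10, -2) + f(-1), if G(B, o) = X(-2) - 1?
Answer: -229/2 ≈ -114.50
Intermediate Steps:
X(n) = 1/(2*n)
f(E) = 2*E
G(B, o) = -5/4 (G(B, o) = (½)/(-2) - 1 = (½)*(-½) - 1 = -¼ - 1 = -5/4)
90*G(10, -2) + f(-1) = 90*(-5/4) + 2*(-1) = -225/2 - 2 = -229/2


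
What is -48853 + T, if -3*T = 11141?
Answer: -157700/3 ≈ -52567.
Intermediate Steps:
T = -11141/3 (T = -⅓*11141 = -11141/3 ≈ -3713.7)
-48853 + T = -48853 - 11141/3 = -157700/3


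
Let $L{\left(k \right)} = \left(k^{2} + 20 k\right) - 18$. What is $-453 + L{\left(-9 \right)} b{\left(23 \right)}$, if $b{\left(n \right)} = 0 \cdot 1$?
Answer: $-453$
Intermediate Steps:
$b{\left(n \right)} = 0$
$L{\left(k \right)} = -18 + k^{2} + 20 k$
$-453 + L{\left(-9 \right)} b{\left(23 \right)} = -453 + \left(-18 + \left(-9\right)^{2} + 20 \left(-9\right)\right) 0 = -453 + \left(-18 + 81 - 180\right) 0 = -453 - 0 = -453 + 0 = -453$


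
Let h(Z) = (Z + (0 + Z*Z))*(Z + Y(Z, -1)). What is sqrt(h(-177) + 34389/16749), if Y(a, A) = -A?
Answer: I*sqrt(18988523028511)/1861 ≈ 2341.5*I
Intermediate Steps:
h(Z) = (1 + Z)*(Z + Z**2) (h(Z) = (Z + (0 + Z*Z))*(Z - 1*(-1)) = (Z + (0 + Z**2))*(Z + 1) = (Z + Z**2)*(1 + Z) = (1 + Z)*(Z + Z**2))
sqrt(h(-177) + 34389/16749) = sqrt(-177*(1 + (-177)**2 + 2*(-177)) + 34389/16749) = sqrt(-177*(1 + 31329 - 354) + 34389*(1/16749)) = sqrt(-177*30976 + 3821/1861) = sqrt(-5482752 + 3821/1861) = sqrt(-10203397651/1861) = I*sqrt(18988523028511)/1861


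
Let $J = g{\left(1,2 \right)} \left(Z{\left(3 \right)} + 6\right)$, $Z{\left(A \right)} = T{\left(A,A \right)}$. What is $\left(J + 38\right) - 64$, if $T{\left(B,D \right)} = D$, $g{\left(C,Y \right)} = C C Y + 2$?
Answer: $10$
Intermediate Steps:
$g{\left(C,Y \right)} = 2 + Y C^{2}$ ($g{\left(C,Y \right)} = C^{2} Y + 2 = Y C^{2} + 2 = 2 + Y C^{2}$)
$Z{\left(A \right)} = A$
$J = 36$ ($J = \left(2 + 2 \cdot 1^{2}\right) \left(3 + 6\right) = \left(2 + 2 \cdot 1\right) 9 = \left(2 + 2\right) 9 = 4 \cdot 9 = 36$)
$\left(J + 38\right) - 64 = \left(36 + 38\right) - 64 = 74 - 64 = 10$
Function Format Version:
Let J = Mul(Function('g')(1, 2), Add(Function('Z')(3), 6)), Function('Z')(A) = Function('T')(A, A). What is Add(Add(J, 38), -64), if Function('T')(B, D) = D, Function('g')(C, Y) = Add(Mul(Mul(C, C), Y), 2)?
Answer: 10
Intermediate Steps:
Function('g')(C, Y) = Add(2, Mul(Y, Pow(C, 2))) (Function('g')(C, Y) = Add(Mul(Pow(C, 2), Y), 2) = Add(Mul(Y, Pow(C, 2)), 2) = Add(2, Mul(Y, Pow(C, 2))))
Function('Z')(A) = A
J = 36 (J = Mul(Add(2, Mul(2, Pow(1, 2))), Add(3, 6)) = Mul(Add(2, Mul(2, 1)), 9) = Mul(Add(2, 2), 9) = Mul(4, 9) = 36)
Add(Add(J, 38), -64) = Add(Add(36, 38), -64) = Add(74, -64) = 10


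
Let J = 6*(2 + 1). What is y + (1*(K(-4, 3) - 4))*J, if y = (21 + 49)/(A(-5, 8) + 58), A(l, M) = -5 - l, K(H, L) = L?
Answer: -487/29 ≈ -16.793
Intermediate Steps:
J = 18 (J = 6*3 = 18)
y = 35/29 (y = (21 + 49)/((-5 - 1*(-5)) + 58) = 70/((-5 + 5) + 58) = 70/(0 + 58) = 70/58 = 70*(1/58) = 35/29 ≈ 1.2069)
y + (1*(K(-4, 3) - 4))*J = 35/29 + (1*(3 - 4))*18 = 35/29 + (1*(-1))*18 = 35/29 - 1*18 = 35/29 - 18 = -487/29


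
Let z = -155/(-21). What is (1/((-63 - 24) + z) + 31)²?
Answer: 2684379721/2795584 ≈ 960.22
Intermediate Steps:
z = 155/21 (z = -155*(-1/21) = 155/21 ≈ 7.3810)
(1/((-63 - 24) + z) + 31)² = (1/((-63 - 24) + 155/21) + 31)² = (1/(-87 + 155/21) + 31)² = (1/(-1672/21) + 31)² = (-21/1672 + 31)² = (51811/1672)² = 2684379721/2795584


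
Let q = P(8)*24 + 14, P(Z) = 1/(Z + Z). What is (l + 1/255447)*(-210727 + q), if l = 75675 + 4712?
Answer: -4326880158599885/255447 ≈ -1.6938e+10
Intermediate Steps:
l = 80387
P(Z) = 1/(2*Z)
q = 31/2 (q = ((1/2)/8)*24 + 14 = ((1/2)*(1/8))*24 + 14 = (1/16)*24 + 14 = 3/2 + 14 = 31/2 ≈ 15.500)
(l + 1/255447)*(-210727 + q) = (80387 + 1/255447)*(-210727 + 31/2) = (80387 + 1/255447)*(-421423/2) = (20534617990/255447)*(-421423/2) = -4326880158599885/255447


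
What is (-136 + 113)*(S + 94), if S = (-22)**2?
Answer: -13294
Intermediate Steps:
S = 484
(-136 + 113)*(S + 94) = (-136 + 113)*(484 + 94) = -23*578 = -13294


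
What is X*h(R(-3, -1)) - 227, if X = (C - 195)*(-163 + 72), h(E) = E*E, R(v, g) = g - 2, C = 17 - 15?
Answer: 157840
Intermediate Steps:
C = 2
R(v, g) = -2 + g
h(E) = E**2
X = 17563 (X = (2 - 195)*(-163 + 72) = -193*(-91) = 17563)
X*h(R(-3, -1)) - 227 = 17563*(-2 - 1)**2 - 227 = 17563*(-3)**2 - 227 = 17563*9 - 227 = 158067 - 227 = 157840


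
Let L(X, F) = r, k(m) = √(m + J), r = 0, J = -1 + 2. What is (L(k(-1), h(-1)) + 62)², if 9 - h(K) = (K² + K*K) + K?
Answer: 3844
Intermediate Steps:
h(K) = 9 - K - 2*K² (h(K) = 9 - ((K² + K*K) + K) = 9 - ((K² + K²) + K) = 9 - (2*K² + K) = 9 - (K + 2*K²) = 9 + (-K - 2*K²) = 9 - K - 2*K²)
J = 1
k(m) = √(1 + m) (k(m) = √(m + 1) = √(1 + m))
L(X, F) = 0
(L(k(-1), h(-1)) + 62)² = (0 + 62)² = 62² = 3844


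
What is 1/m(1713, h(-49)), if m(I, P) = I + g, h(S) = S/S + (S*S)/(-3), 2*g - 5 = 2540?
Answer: 2/5971 ≈ 0.00033495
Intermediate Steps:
g = 2545/2 (g = 5/2 + (½)*2540 = 5/2 + 1270 = 2545/2 ≈ 1272.5)
h(S) = 1 - S²/3 (h(S) = 1 + S²*(-⅓) = 1 - S²/3)
m(I, P) = 2545/2 + I (m(I, P) = I + 2545/2 = 2545/2 + I)
1/m(1713, h(-49)) = 1/(2545/2 + 1713) = 1/(5971/2) = 2/5971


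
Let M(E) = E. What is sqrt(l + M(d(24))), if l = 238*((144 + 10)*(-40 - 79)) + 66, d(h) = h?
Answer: I*sqrt(4361498) ≈ 2088.4*I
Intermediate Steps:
l = -4361522 (l = 238*(154*(-119)) + 66 = 238*(-18326) + 66 = -4361588 + 66 = -4361522)
sqrt(l + M(d(24))) = sqrt(-4361522 + 24) = sqrt(-4361498) = I*sqrt(4361498)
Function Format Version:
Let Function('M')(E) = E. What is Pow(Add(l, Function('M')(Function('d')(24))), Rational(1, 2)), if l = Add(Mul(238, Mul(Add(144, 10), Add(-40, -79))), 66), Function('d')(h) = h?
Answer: Mul(I, Pow(4361498, Rational(1, 2))) ≈ Mul(2088.4, I)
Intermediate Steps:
l = -4361522 (l = Add(Mul(238, Mul(154, -119)), 66) = Add(Mul(238, -18326), 66) = Add(-4361588, 66) = -4361522)
Pow(Add(l, Function('M')(Function('d')(24))), Rational(1, 2)) = Pow(Add(-4361522, 24), Rational(1, 2)) = Pow(-4361498, Rational(1, 2)) = Mul(I, Pow(4361498, Rational(1, 2)))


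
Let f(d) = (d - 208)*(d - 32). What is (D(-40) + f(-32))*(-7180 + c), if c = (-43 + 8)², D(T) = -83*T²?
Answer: 699355200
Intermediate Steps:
f(d) = (-208 + d)*(-32 + d)
c = 1225 (c = (-35)² = 1225)
(D(-40) + f(-32))*(-7180 + c) = (-83*(-40)² + (6656 + (-32)² - 240*(-32)))*(-7180 + 1225) = (-83*1600 + (6656 + 1024 + 7680))*(-5955) = (-132800 + 15360)*(-5955) = -117440*(-5955) = 699355200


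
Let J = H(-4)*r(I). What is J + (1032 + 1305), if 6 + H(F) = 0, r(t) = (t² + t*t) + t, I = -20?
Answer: -2343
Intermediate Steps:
r(t) = t + 2*t² (r(t) = (t² + t²) + t = 2*t² + t = t + 2*t²)
H(F) = -6 (H(F) = -6 + 0 = -6)
J = -4680 (J = -(-120)*(1 + 2*(-20)) = -(-120)*(1 - 40) = -(-120)*(-39) = -6*780 = -4680)
J + (1032 + 1305) = -4680 + (1032 + 1305) = -4680 + 2337 = -2343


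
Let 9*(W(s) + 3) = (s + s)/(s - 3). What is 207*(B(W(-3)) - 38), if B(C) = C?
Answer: -8464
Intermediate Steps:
W(s) = -3 + 2*s/(9*(-3 + s)) (W(s) = -3 + ((s + s)/(s - 3))/9 = -3 + ((2*s)/(-3 + s))/9 = -3 + (2*s/(-3 + s))/9 = -3 + 2*s/(9*(-3 + s)))
207*(B(W(-3)) - 38) = 207*((81 - 25*(-3))/(9*(-3 - 3)) - 38) = 207*((⅑)*(81 + 75)/(-6) - 38) = 207*((⅑)*(-⅙)*156 - 38) = 207*(-26/9 - 38) = 207*(-368/9) = -8464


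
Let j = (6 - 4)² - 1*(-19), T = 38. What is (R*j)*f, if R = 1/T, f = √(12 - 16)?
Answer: 23*I/19 ≈ 1.2105*I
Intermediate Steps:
f = 2*I (f = √(-4) = 2*I ≈ 2.0*I)
R = 1/38 ≈ 0.026316
j = 23 (j = 2² + 19 = 4 + 19 = 23)
(R*j)*f = ((1/38)*23)*(2*I) = 23*(2*I)/38 = 23*I/19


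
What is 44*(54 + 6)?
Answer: 2640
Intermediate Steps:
44*(54 + 6) = 44*60 = 2640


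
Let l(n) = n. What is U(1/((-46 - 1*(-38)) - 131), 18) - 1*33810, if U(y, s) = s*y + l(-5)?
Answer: -4700303/139 ≈ -33815.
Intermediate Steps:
U(y, s) = -5 + s*y (U(y, s) = s*y - 5 = -5 + s*y)
U(1/((-46 - 1*(-38)) - 131), 18) - 1*33810 = (-5 + 18/((-46 - 1*(-38)) - 131)) - 1*33810 = (-5 + 18/((-46 + 38) - 131)) - 33810 = (-5 + 18/(-8 - 131)) - 33810 = (-5 + 18/(-139)) - 33810 = (-5 + 18*(-1/139)) - 33810 = (-5 - 18/139) - 33810 = -713/139 - 33810 = -4700303/139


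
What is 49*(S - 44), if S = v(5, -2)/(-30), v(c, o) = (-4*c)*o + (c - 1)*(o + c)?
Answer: -33614/15 ≈ -2240.9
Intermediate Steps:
v(c, o) = (-1 + c)*(c + o) - 4*c*o (v(c, o) = -4*c*o + (-1 + c)*(c + o) = (-1 + c)*(c + o) - 4*c*o)
S = -26/15 (S = (5**2 - 1*5 - 1*(-2) - 3*5*(-2))/(-30) = (25 - 5 + 2 + 30)*(-1/30) = 52*(-1/30) = -26/15 ≈ -1.7333)
49*(S - 44) = 49*(-26/15 - 44) = 49*(-686/15) = -33614/15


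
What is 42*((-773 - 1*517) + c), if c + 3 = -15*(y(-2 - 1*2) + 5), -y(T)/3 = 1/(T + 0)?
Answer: -115857/2 ≈ -57929.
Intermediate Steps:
y(T) = -3/T (y(T) = -3/(T + 0) = -3/T)
c = -357/4 (c = -3 - 15*(-3/(-2 - 1*2) + 5) = -3 - 15*(-3/(-2 - 2) + 5) = -3 - 15*(-3/(-4) + 5) = -3 - 15*(-3*(-1/4) + 5) = -3 - 15*(3/4 + 5) = -3 - 15*23/4 = -3 - 345/4 = -357/4 ≈ -89.250)
42*((-773 - 1*517) + c) = 42*((-773 - 1*517) - 357/4) = 42*((-773 - 517) - 357/4) = 42*(-1290 - 357/4) = 42*(-5517/4) = -115857/2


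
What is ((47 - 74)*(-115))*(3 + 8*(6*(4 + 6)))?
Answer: 1499715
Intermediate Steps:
((47 - 74)*(-115))*(3 + 8*(6*(4 + 6))) = (-27*(-115))*(3 + 8*(6*10)) = 3105*(3 + 8*60) = 3105*(3 + 480) = 3105*483 = 1499715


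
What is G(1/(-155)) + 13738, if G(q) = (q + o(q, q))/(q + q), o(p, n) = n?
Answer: 13739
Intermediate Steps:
G(q) = 1 (G(q) = (q + q)/(q + q) = (2*q)/((2*q)) = (2*q)*(1/(2*q)) = 1)
G(1/(-155)) + 13738 = 1 + 13738 = 13739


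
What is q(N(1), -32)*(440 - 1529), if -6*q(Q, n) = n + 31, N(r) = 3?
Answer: -363/2 ≈ -181.50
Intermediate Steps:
q(Q, n) = -31/6 - n/6 (q(Q, n) = -(n + 31)/6 = -(31 + n)/6 = -31/6 - n/6)
q(N(1), -32)*(440 - 1529) = (-31/6 - ⅙*(-32))*(440 - 1529) = (-31/6 + 16/3)*(-1089) = (⅙)*(-1089) = -363/2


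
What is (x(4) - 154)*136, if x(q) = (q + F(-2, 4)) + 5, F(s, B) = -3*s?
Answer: -18904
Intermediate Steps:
x(q) = 11 + q (x(q) = (q - 3*(-2)) + 5 = (q + 6) + 5 = (6 + q) + 5 = 11 + q)
(x(4) - 154)*136 = ((11 + 4) - 154)*136 = (15 - 154)*136 = -139*136 = -18904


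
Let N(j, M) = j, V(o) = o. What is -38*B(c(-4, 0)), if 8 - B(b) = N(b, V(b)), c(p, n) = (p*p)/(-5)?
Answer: -2128/5 ≈ -425.60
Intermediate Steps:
c(p, n) = -p²/5 (c(p, n) = p²*(-⅕) = -p²/5)
B(b) = 8 - b
-38*B(c(-4, 0)) = -38*(8 - (-1)*(-4)²/5) = -38*(8 - (-1)*16/5) = -38*(8 - 1*(-16/5)) = -38*(8 + 16/5) = -38*56/5 = -2128/5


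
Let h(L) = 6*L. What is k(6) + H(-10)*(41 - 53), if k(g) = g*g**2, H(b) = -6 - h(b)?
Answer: -432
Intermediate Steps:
H(b) = -6 - 6*b
k(g) = g**3
k(6) + H(-10)*(41 - 53) = 6**3 + (-6 - 6*(-10))*(41 - 53) = 216 + (-6 + 60)*(-12) = 216 + 54*(-12) = 216 - 648 = -432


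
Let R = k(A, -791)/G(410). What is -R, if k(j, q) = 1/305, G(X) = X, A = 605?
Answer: -1/125050 ≈ -7.9968e-6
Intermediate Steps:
k(j, q) = 1/305
R = 1/125050 (R = (1/305)/410 = (1/305)*(1/410) = 1/125050 ≈ 7.9968e-6)
-R = -1*1/125050 = -1/125050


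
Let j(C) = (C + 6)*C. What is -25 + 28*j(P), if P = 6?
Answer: 1991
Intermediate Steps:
j(C) = C*(6 + C) (j(C) = (6 + C)*C = C*(6 + C))
-25 + 28*j(P) = -25 + 28*(6*(6 + 6)) = -25 + 28*(6*12) = -25 + 28*72 = -25 + 2016 = 1991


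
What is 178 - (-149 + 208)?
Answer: 119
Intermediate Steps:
178 - (-149 + 208) = 178 - 1*59 = 178 - 59 = 119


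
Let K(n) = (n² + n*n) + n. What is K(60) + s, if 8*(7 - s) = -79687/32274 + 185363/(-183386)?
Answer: 86026077941387/11837199528 ≈ 7267.4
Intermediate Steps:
K(n) = n + 2*n² (K(n) = (n² + n²) + n = 2*n² + n = n + 2*n²)
s = 88009368107/11837199528 (s = 7 - (-79687/32274 + 185363/(-183386))/8 = 7 - (-79687*1/32274 + 185363*(-1/183386))/8 = 7 - (-79687/32274 - 185363/183386)/8 = 7 - ⅛*(-5148971411/1479649941) = 7 + 5148971411/11837199528 = 88009368107/11837199528 ≈ 7.4350)
K(60) + s = 60*(1 + 2*60) + 88009368107/11837199528 = 60*(1 + 120) + 88009368107/11837199528 = 60*121 + 88009368107/11837199528 = 7260 + 88009368107/11837199528 = 86026077941387/11837199528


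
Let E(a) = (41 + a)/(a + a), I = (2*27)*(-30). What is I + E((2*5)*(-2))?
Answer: -64821/40 ≈ -1620.5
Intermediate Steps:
I = -1620 (I = 54*(-30) = -1620)
E(a) = (41 + a)/(2*a) (E(a) = (41 + a)/((2*a)) = (41 + a)*(1/(2*a)) = (41 + a)/(2*a))
I + E((2*5)*(-2)) = -1620 + (41 + (2*5)*(-2))/(2*(((2*5)*(-2)))) = -1620 + (41 + 10*(-2))/(2*((10*(-2)))) = -1620 + (½)*(41 - 20)/(-20) = -1620 + (½)*(-1/20)*21 = -1620 - 21/40 = -64821/40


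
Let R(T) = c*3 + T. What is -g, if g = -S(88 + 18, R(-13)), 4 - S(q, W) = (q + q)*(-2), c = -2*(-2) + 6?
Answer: 428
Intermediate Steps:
c = 10 (c = 4 + 6 = 10)
R(T) = 30 + T (R(T) = 10*3 + T = 30 + T)
S(q, W) = 4 + 4*q (S(q, W) = 4 - (q + q)*(-2) = 4 - 2*q*(-2) = 4 - (-4)*q = 4 + 4*q)
g = -428 (g = -(4 + 4*(88 + 18)) = -(4 + 4*106) = -(4 + 424) = -1*428 = -428)
-g = -1*(-428) = 428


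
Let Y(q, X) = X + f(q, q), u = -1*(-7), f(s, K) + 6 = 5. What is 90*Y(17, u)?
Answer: 540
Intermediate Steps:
f(s, K) = -1 (f(s, K) = -6 + 5 = -1)
u = 7
Y(q, X) = -1 + X (Y(q, X) = X - 1 = -1 + X)
90*Y(17, u) = 90*(-1 + 7) = 90*6 = 540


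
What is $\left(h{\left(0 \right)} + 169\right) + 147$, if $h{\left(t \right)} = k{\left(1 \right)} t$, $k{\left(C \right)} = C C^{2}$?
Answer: $316$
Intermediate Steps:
$k{\left(C \right)} = C^{3}$
$h{\left(t \right)} = t$ ($h{\left(t \right)} = 1^{3} t = 1 t = t$)
$\left(h{\left(0 \right)} + 169\right) + 147 = \left(0 + 169\right) + 147 = 169 + 147 = 316$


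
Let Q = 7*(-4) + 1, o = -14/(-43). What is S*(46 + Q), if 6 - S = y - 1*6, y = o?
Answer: 9538/43 ≈ 221.81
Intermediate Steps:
o = 14/43 (o = -14*(-1/43) = 14/43 ≈ 0.32558)
Q = -27 (Q = -28 + 1 = -27)
y = 14/43 ≈ 0.32558
S = 502/43 (S = 6 - (14/43 - 1*6) = 6 - (14/43 - 6) = 6 - 1*(-244/43) = 6 + 244/43 = 502/43 ≈ 11.674)
S*(46 + Q) = 502*(46 - 27)/43 = (502/43)*19 = 9538/43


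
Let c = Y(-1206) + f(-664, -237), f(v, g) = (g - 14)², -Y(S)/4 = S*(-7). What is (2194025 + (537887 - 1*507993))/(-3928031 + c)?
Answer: -2223919/3898798 ≈ -0.57041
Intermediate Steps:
Y(S) = 28*S (Y(S) = -4*S*(-7) = -(-28)*S = 28*S)
f(v, g) = (-14 + g)²
c = 29233 (c = 28*(-1206) + (-14 - 237)² = -33768 + (-251)² = -33768 + 63001 = 29233)
(2194025 + (537887 - 1*507993))/(-3928031 + c) = (2194025 + (537887 - 1*507993))/(-3928031 + 29233) = (2194025 + (537887 - 507993))/(-3898798) = (2194025 + 29894)*(-1/3898798) = 2223919*(-1/3898798) = -2223919/3898798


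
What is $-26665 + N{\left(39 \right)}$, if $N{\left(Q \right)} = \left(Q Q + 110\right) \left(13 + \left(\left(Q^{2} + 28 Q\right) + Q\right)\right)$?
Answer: $4319950$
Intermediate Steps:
$N{\left(Q \right)} = \left(110 + Q^{2}\right) \left(13 + Q^{2} + 29 Q\right)$ ($N{\left(Q \right)} = \left(Q^{2} + 110\right) \left(13 + \left(Q^{2} + 29 Q\right)\right) = \left(110 + Q^{2}\right) \left(13 + Q^{2} + 29 Q\right)$)
$-26665 + N{\left(39 \right)} = -26665 + \left(1430 + 39^{4} + 29 \cdot 39^{3} + 123 \cdot 39^{2} + 3190 \cdot 39\right) = -26665 + \left(1430 + 2313441 + 29 \cdot 59319 + 123 \cdot 1521 + 124410\right) = -26665 + \left(1430 + 2313441 + 1720251 + 187083 + 124410\right) = -26665 + 4346615 = 4319950$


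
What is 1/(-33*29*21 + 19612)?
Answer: -1/485 ≈ -0.0020619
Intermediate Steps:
1/(-33*29*21 + 19612) = 1/(-957*21 + 19612) = 1/(-20097 + 19612) = 1/(-485) = -1/485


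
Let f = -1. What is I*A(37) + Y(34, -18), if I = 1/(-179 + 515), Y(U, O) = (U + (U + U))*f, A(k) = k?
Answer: -34235/336 ≈ -101.89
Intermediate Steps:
Y(U, O) = -3*U (Y(U, O) = (U + (U + U))*(-1) = (U + 2*U)*(-1) = (3*U)*(-1) = -3*U)
I = 1/336 ≈ 0.0029762
I*A(37) + Y(34, -18) = (1/336)*37 - 3*34 = 37/336 - 102 = -34235/336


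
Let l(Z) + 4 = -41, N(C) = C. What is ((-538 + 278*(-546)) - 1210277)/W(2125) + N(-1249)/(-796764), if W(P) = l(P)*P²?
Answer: 49610137771/5996479062500 ≈ 0.0082732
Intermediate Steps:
l(Z) = -45 (l(Z) = -4 - 41 = -45)
W(P) = -45*P²
((-538 + 278*(-546)) - 1210277)/W(2125) + N(-1249)/(-796764) = ((-538 + 278*(-546)) - 1210277)/((-45*2125²)) - 1249/(-796764) = ((-538 - 151788) - 1210277)/((-45*4515625)) - 1249*(-1/796764) = (-152326 - 1210277)/(-203203125) + 1249/796764 = -1362603*(-1/203203125) + 1249/796764 = 454201/67734375 + 1249/796764 = 49610137771/5996479062500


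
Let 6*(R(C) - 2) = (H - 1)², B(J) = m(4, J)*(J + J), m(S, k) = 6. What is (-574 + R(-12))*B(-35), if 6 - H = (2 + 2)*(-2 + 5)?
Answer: 236810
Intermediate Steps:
H = -6 (H = 6 - (2 + 2)*(-2 + 5) = 6 - 4*3 = 6 - 1*12 = 6 - 12 = -6)
B(J) = 12*J (B(J) = 6*(J + J) = 6*(2*J) = 12*J)
R(C) = 61/6 (R(C) = 2 + (-6 - 1)²/6 = 2 + (⅙)*(-7)² = 2 + (⅙)*49 = 2 + 49/6 = 61/6)
(-574 + R(-12))*B(-35) = (-574 + 61/6)*(12*(-35)) = -3383/6*(-420) = 236810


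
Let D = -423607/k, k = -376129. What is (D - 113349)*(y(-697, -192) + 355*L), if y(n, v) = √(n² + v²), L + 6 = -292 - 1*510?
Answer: 12228970885231760/376129 - 42633422414*√522673/376129 ≈ 3.2431e+10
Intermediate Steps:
D = 423607/376129 (D = -423607/(-376129) = -423607*(-1/376129) = 423607/376129 ≈ 1.1262)
L = -808 (L = -6 + (-292 - 1*510) = -6 + (-292 - 510) = -6 - 802 = -808)
(D - 113349)*(y(-697, -192) + 355*L) = (423607/376129 - 113349)*(√((-697)² + (-192)²) + 355*(-808)) = -42633422414*(√(485809 + 36864) - 286840)/376129 = -42633422414*(√522673 - 286840)/376129 = -42633422414*(-286840 + √522673)/376129 = 12228970885231760/376129 - 42633422414*√522673/376129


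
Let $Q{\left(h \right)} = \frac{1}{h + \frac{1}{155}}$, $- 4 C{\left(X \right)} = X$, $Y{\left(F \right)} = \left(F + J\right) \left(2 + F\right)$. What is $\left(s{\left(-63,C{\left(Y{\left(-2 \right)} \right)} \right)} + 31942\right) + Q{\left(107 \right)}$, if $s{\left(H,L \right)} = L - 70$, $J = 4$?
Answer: $\frac{528629147}{16586} \approx 31872.0$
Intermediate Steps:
$Y{\left(F \right)} = \left(2 + F\right) \left(4 + F\right)$ ($Y{\left(F \right)} = \left(F + 4\right) \left(2 + F\right) = \left(4 + F\right) \left(2 + F\right) = \left(2 + F\right) \left(4 + F\right)$)
$C{\left(X \right)} = - \frac{X}{4}$
$s{\left(H,L \right)} = -70 + L$
$Q{\left(h \right)} = \frac{1}{\frac{1}{155} + h}$ ($Q{\left(h \right)} = \frac{1}{h + \frac{1}{155}} = \frac{1}{\frac{1}{155} + h}$)
$\left(s{\left(-63,C{\left(Y{\left(-2 \right)} \right)} \right)} + 31942\right) + Q{\left(107 \right)} = \left(\left(-70 - \frac{8 + \left(-2\right)^{2} + 6 \left(-2\right)}{4}\right) + 31942\right) + \frac{155}{1 + 155 \cdot 107} = \left(\left(-70 - \frac{8 + 4 - 12}{4}\right) + 31942\right) + \frac{155}{1 + 16585} = \left(\left(-70 - 0\right) + 31942\right) + \frac{155}{16586} = \left(\left(-70 + 0\right) + 31942\right) + 155 \cdot \frac{1}{16586} = \left(-70 + 31942\right) + \frac{155}{16586} = 31872 + \frac{155}{16586} = \frac{528629147}{16586}$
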